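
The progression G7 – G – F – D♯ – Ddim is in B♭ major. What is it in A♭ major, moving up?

B♭ major up to A♭ major is a minor seventh; each chord root moves by that interval while the quality stays the same.
G7: root G up a minor seventh → F, giving F7.
G: root G up a minor seventh → F, giving F.
F: root F up a minor seventh → Eb, giving Eb.
D♯: root D♯ up a minor seventh → C#, giving C#.
Ddim: root D up a minor seventh → C, giving Cdim.

F7 F Eb C# Cdim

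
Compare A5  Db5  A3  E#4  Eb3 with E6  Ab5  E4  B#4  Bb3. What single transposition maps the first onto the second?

up a perfect fifth

From A5 to E6 is 5 letter names — a fifth of some quality.
A5 to E6 is 7 semitones, which makes it a perfect fifth; the second version is higher, so the direction is up.
Checking another pair — Eb3 → Bb3 — gives the same interval.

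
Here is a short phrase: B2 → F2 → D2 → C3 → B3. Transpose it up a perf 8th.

B3 F3 D3 C4 B4

B2 -> B3
F2 -> F3
D2 -> D3
C3 -> C4
B3 -> B4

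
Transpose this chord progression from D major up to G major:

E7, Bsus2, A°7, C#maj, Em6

D major up to G major is a perfect fourth; each chord root moves by that interval while the quality stays the same.
E7: root E up a perfect fourth → A, giving A7.
Bsus2: root B up a perfect fourth → E, giving Esus2.
A°7: root A up a perfect fourth → D, giving D°7.
C#maj: root C# up a perfect fourth → F#, giving F#maj.
Em6: root E up a perfect fourth → A, giving Am6.

A7 Esus2 D°7 F#maj Am6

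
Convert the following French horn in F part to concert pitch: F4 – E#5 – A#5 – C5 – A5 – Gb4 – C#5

Bb3 A#4 D#5 F4 D5 Cb4 F#4

The French horn in F sounds a perfect fifth below written, so transpose each written note down a perfect fifth.
F4 gives Bb3
E#5 gives A#4
A#5 gives D#5
C5 gives F4
A5 gives D5
Gb4 gives Cb4
C#5 gives F#4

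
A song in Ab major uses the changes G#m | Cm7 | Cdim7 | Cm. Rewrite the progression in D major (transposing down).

Ab major down to D major is a diminished fifth; each chord root moves by that interval while the quality stays the same.
G#m: root G# down a diminished fifth → C##, giving C##m.
Cm7: root C down a diminished fifth → F#, giving F#m7.
Cdim7: root C down a diminished fifth → F#, giving F#dim7.
Cm: root C down a diminished fifth → F#, giving F#m.

C##m F#m7 F#dim7 F#m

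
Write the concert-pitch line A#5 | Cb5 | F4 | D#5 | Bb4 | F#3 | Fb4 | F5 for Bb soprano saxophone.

Written C4 sounds as Bb3 on the Bb soprano saxophone, so concert pitches are written a major second up.
A#5 to B#5
Cb5 to Db5
F4 to G4
D#5 to E#5
Bb4 to C5
F#3 to G#3
Fb4 to Gb4
F5 to G5

B#5 Db5 G4 E#5 C5 G#3 Gb4 G5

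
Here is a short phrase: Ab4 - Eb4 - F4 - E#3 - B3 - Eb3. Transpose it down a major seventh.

Ab4 gives Bbb3
Eb4 gives Fb3
F4 gives Gb3
E#3 gives F#2
B3 gives C3
Eb3 gives Fb2

Bbb3 Fb3 Gb3 F#2 C3 Fb2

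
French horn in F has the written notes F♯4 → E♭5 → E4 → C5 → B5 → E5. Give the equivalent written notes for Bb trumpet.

First find concert pitch: the French horn in F sounds a perfect fifth below written, so F♯4 E♭5 E4 C5 B5 E5 sounds B3 Ab4 A3 F4 E5 A4.
Then write for Bb trumpet: it sounds a major second below written, so the part must be a major second above concert.
B3 → C#4
Ab4 → Bb4
A3 → B3
F4 → G4
E5 → F#5
A4 → B4

C#4 Bb4 B3 G4 F#5 B4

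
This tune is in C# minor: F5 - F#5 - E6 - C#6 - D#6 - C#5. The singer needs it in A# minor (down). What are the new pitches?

D5 D#5 C#6 A#5 B#5 A#4

C# minor to A# minor down is a minor third, so every note moves down by that interval.
F5 becomes D5
F#5 becomes D#5
E6 becomes C#6
C#6 becomes A#5
D#6 becomes B#5
C#5 becomes A#4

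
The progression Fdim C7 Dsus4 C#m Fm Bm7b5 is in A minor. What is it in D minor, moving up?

Bbdim F7 Gsus4 F#m Bbm Em7b5

A minor up to D minor is a perfect fourth; each chord root moves by that interval while the quality stays the same.
Fdim: root F up a perfect fourth → Bb, giving Bbdim.
C7: root C up a perfect fourth → F, giving F7.
Dsus4: root D up a perfect fourth → G, giving Gsus4.
C#m: root C# up a perfect fourth → F#, giving F#m.
Fm: root F up a perfect fourth → Bb, giving Bbm.
Bm7b5: root B up a perfect fourth → E, giving Em7b5.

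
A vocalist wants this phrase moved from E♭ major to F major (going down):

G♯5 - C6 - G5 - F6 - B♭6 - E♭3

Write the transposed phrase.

E♭ major to F major down is a minor seventh, so every note moves down by that interval.
G#5 becomes A#4
C6 becomes D5
G5 becomes A4
F6 becomes G5
Bb6 becomes C6
Eb3 becomes F2

A#4 D5 A4 G5 C6 F2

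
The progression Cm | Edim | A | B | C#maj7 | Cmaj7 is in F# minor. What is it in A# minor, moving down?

F# minor down to A# minor is a minor sixth; each chord root moves by that interval while the quality stays the same.
Cm: root C down a minor sixth → E, giving Em.
Edim: root E down a minor sixth → G#, giving G#dim.
A: root A down a minor sixth → C#, giving C#.
B: root B down a minor sixth → D#, giving D#.
C#maj7: root C# down a minor sixth → E#, giving E#maj7.
Cmaj7: root C down a minor sixth → E, giving Emaj7.

Em G#dim C# D# E#maj7 Emaj7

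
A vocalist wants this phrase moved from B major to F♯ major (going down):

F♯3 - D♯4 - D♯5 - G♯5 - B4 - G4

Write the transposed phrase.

C#3 A#3 A#4 D#5 F#4 D4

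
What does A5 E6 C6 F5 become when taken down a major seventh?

Bb4 F5 Db5 Gb4

A5 to Bb4
E6 to F5
C6 to Db5
F5 to Gb4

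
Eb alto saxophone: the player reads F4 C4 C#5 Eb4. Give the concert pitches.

The Eb alto saxophone sounds a major sixth below written, so transpose each written note down a major sixth.
F4 gives Ab3
C4 gives Eb3
C#5 gives E4
Eb4 gives Gb3

Ab3 Eb3 E4 Gb3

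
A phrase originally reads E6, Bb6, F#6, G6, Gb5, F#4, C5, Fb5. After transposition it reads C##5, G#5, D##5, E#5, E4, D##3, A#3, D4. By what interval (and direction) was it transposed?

down a diminished tenth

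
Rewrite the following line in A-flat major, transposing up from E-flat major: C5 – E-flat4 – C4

E-flat major to A-flat major up is a perfect fourth, so every note moves up by that interval.
C5 becomes F5
Eb4 becomes Ab4
C4 becomes F4

F5 Ab4 F4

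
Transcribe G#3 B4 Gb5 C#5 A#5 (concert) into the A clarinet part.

B3 D5 Bbb5 E5 C#6

The A clarinet sounds a minor third below written, so the written part must be a minor third above concert — transpose each note up.
G#3 → B3
B4 → D5
Gb5 → Bbb5
C#5 → E5
A#5 → C#6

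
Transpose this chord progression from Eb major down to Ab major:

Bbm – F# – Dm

Ebm B Gm

Eb major down to Ab major is a perfect fifth; each chord root moves by that interval while the quality stays the same.
Bbm: root Bb down a perfect fifth → Eb, giving Ebm.
F#: root F# down a perfect fifth → B, giving B.
Dm: root D down a perfect fifth → G, giving Gm.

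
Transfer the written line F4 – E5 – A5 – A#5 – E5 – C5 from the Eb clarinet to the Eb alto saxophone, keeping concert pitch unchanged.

First find concert pitch: the Eb clarinet sounds a minor third above written, so F4 E5 A5 A#5 E5 C5 sounds Ab4 G5 C6 C#6 G5 Eb5.
Then write for Eb alto saxophone: it sounds a major sixth below written, so the part must be a major sixth above concert.
Ab4 → F5
G5 → E6
C6 → A6
C#6 → A#6
G5 → E6
Eb5 → C6

F5 E6 A6 A#6 E6 C6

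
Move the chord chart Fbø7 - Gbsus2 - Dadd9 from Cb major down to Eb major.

Abø7 Bbsus2 F#add9

Cb major down to Eb major is a minor sixth; each chord root moves by that interval while the quality stays the same.
Fbø7: root Fb down a minor sixth → Ab, giving Abø7.
Gbsus2: root Gb down a minor sixth → Bb, giving Bbsus2.
Dadd9: root D down a minor sixth → F#, giving F#add9.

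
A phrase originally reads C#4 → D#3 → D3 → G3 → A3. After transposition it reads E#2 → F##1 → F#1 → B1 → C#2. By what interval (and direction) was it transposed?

Take the first pair: C#4 → E#2. C to E spans 13 letter names, so the interval is some kind of thirteenth.
E#2 to C#4 is 20 semitones, which makes it a minor thirteenth; the second version is lower, so the direction is down.
Checking another pair — A3 → C#2 — gives the same interval.

down a minor thirteenth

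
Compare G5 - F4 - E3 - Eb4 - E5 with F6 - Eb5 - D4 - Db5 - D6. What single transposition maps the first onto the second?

up a minor seventh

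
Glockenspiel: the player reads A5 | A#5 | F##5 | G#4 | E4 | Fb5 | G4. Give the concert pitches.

A7 A#7 F##7 G#6 E6 Fb7 G6

Written C4 on the glockenspiel sounds as C6, a perfect fifteenth higher; apply that shift to every note.
A5 -> A7
A#5 -> A#7
F##5 -> F##7
G#4 -> G#6
E4 -> E6
Fb5 -> Fb7
G4 -> G6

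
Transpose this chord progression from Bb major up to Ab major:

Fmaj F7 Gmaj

Bb major up to Ab major is a minor seventh; each chord root moves by that interval while the quality stays the same.
Fmaj: root F up a minor seventh → Eb, giving Ebmaj.
F7: root F up a minor seventh → Eb, giving Eb7.
Gmaj: root G up a minor seventh → F, giving Fmaj.

Ebmaj Eb7 Fmaj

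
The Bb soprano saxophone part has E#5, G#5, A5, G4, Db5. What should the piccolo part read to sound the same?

D#4 F#4 G4 F3 Cb4

First find concert pitch: the Bb soprano saxophone sounds a major second below written, so E#5 G#5 A5 G4 Db5 sounds D#5 F#5 G5 F4 Cb5.
Then write for piccolo: it sounds a perfect octave above written, so the part must be a perfect octave below concert.
D#5 → D#4
F#5 → F#4
G5 → G4
F4 → F3
Cb5 → Cb4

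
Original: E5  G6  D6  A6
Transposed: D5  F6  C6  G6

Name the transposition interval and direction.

From E5 to D5 is 2 letter names — a second of some quality.
D5 to E5 is 2 semitones, which makes it a major second; the second version is lower, so the direction is down.
Checking another pair — A6 → G6 — gives the same interval.

down a major second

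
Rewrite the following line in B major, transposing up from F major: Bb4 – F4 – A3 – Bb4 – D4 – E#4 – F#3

From F up to B is an augmented fourth; apply that to each pitch.
Bb4 to E5
F4 to B4
A3 to D#4
Bb4 to E5
D4 to G#4
E#4 to A##4
F#3 to B#3

E5 B4 D#4 E5 G#4 A##4 B#3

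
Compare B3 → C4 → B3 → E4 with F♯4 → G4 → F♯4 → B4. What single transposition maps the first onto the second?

From B3 to F#4 is 5 letter names — a fifth of some quality.
B3 to F#4 is 7 semitones, which makes it a perfect fifth; the second version is higher, so the direction is up.
Checking another pair — E4 → B4 — gives the same interval.

up a perfect fifth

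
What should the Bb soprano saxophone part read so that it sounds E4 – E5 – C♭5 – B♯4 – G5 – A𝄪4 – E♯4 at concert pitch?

F#4 F#5 Db5 C##5 A5 B##4 F##4

Written C4 sounds as Bb3 on the Bb soprano saxophone, so concert pitches are written a major second up.
E4 gives F#4
E5 gives F#5
Cb5 gives Db5
B#4 gives C##5
G5 gives A5
A##4 gives B##4
E#4 gives F##4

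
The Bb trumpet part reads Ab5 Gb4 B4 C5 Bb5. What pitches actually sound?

The Bb trumpet sounds a major second below written, so transpose each written note down a major second.
Ab5 gives Gb5
Gb4 gives Fb4
B4 gives A4
C5 gives Bb4
Bb5 gives Ab5

Gb5 Fb4 A4 Bb4 Ab5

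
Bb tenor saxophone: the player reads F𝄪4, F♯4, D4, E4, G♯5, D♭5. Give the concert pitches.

E#3 E3 C3 D3 F#4 Cb4

The Bb tenor saxophone sounds a major ninth below written, so transpose each written note down a major ninth.
F##4 -> E#3
F#4 -> E3
D4 -> C3
E4 -> D3
G#5 -> F#4
Db5 -> Cb4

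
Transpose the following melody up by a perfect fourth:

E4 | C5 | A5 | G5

E4: a fourth up reaches A, and 5 semitones makes it A4.
C5 up a perfect fourth is F5.
A perfect fourth up from A5 gives D6.
G5 up a perfect fourth is C6.

A4 F5 D6 C6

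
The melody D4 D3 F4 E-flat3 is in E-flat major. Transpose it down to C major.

From E-flat down to C is a minor third; apply that to each pitch.
D4 → B3
D3 → B2
F4 → D4
Eb3 → C3

B3 B2 D4 C3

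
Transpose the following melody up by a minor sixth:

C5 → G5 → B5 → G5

A minor sixth up from C5 gives Ab5.
G5: a sixth up reaches E, and 8 semitones makes it Eb6.
B5: a sixth up reaches G, and 8 semitones makes it G6.
A minor sixth up from G5 gives Eb6.

Ab5 Eb6 G6 Eb6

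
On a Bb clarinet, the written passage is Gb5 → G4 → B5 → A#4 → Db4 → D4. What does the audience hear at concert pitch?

Written C4 on the Bb clarinet sounds as Bb3, a major second lower; apply that shift to every note.
Gb5 gives Fb5
G4 gives F4
B5 gives A5
A#4 gives G#4
Db4 gives Cb4
D4 gives C4

Fb5 F4 A5 G#4 Cb4 C4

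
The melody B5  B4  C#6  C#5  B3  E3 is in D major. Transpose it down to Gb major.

Eb5 Eb4 F5 F4 Eb3 Ab2

From D down to Gb is an augmented fifth; apply that to each pitch.
B5 gives Eb5
B4 gives Eb4
C#6 gives F5
C#5 gives F4
B3 gives Eb3
E3 gives Ab2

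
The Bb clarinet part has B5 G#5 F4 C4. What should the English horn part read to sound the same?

E6 C#6 Bb4 F4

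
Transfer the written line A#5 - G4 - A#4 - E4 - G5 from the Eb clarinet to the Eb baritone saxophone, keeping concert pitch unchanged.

First find concert pitch: the Eb clarinet sounds a minor third above written, so A#5 G4 A#4 E4 G5 sounds C#6 Bb4 C#5 G4 Bb5.
Then write for Eb baritone saxophone: it sounds a major thirteenth below written, so the part must be a major thirteenth above concert.
C#6 → A#7
Bb4 → G6
C#5 → A#6
G4 → E6
Bb5 → G7

A#7 G6 A#6 E6 G7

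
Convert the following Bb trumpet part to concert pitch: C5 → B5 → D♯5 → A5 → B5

Bb4 A5 C#5 G5 A5

Written C4 on the Bb trumpet sounds as Bb3, a major second lower; apply that shift to every note.
C5 gives Bb4
B5 gives A5
D#5 gives C#5
A5 gives G5
B5 gives A5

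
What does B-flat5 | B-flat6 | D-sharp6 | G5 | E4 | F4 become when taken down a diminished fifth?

Bb5 gives E5
Bb6 gives E6
D#6 gives G##5
G5 gives C#5
E4 gives A#3
F4 gives B3

E5 E6 G##5 C#5 A#3 B3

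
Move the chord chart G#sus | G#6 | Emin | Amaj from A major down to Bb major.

Asus A6 Fmin Bbmaj

A major down to Bb major is a major seventh; each chord root moves by that interval while the quality stays the same.
G#sus: root G# down a major seventh → A, giving Asus.
G#6: root G# down a major seventh → A, giving A6.
Emin: root E down a major seventh → F, giving Fmin.
Amaj: root A down a major seventh → Bb, giving Bbmaj.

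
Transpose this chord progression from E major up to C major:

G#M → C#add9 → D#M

E major up to C major is a minor sixth; each chord root moves by that interval while the quality stays the same.
G#M: root G# up a minor sixth → E, giving EM.
C#add9: root C# up a minor sixth → A, giving Aadd9.
D#M: root D# up a minor sixth → B, giving BM.

EM Aadd9 BM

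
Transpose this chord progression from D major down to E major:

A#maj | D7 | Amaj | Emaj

D major down to E major is a minor seventh; each chord root moves by that interval while the quality stays the same.
A#maj: root A# down a minor seventh → B#, giving B#maj.
D7: root D down a minor seventh → E, giving E7.
Amaj: root A down a minor seventh → B, giving Bmaj.
Emaj: root E down a minor seventh → F#, giving F#maj.

B#maj E7 Bmaj F#maj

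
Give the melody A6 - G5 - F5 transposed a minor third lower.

F#6 E5 D5

A6 to F#6
G5 to E5
F5 to D5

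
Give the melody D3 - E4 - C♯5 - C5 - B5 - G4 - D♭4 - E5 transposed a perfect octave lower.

D3 → D2
E4 → E3
C#5 → C#4
C5 → C4
B5 → B4
G4 → G3
Db4 → Db3
E5 → E4

D2 E3 C#4 C4 B4 G3 Db3 E4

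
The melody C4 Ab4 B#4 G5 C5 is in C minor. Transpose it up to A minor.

A4 F5 G##5 E6 A5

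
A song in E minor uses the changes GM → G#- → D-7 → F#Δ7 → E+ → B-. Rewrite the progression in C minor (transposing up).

EbM E- Bb-7 DΔ7 C+ G-

E minor up to C minor is a minor sixth; each chord root moves by that interval while the quality stays the same.
GM: root G up a minor sixth → Eb, giving EbM.
G#-: root G# up a minor sixth → E, giving E-.
D-7: root D up a minor sixth → Bb, giving Bb-7.
F#Δ7: root F# up a minor sixth → D, giving DΔ7.
E+: root E up a minor sixth → C, giving C+.
B-: root B up a minor sixth → G, giving G-.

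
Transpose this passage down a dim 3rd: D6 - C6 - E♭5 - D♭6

B#5 A#5 C#5 B5

D6 to B#5
C6 to A#5
Eb5 to C#5
Db6 to B5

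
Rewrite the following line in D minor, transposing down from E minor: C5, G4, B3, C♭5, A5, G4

Bb4 F4 A3 Bbb4 G5 F4

From E down to D is a major second; apply that to each pitch.
C5 gives Bb4
G4 gives F4
B3 gives A3
Cb5 gives Bbb4
A5 gives G5
G4 gives F4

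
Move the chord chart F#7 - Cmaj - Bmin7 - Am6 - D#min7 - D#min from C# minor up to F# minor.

B7 Fmaj Emin7 Dm6 G#min7 G#min

C# minor up to F# minor is a perfect fourth; each chord root moves by that interval while the quality stays the same.
F#7: root F# up a perfect fourth → B, giving B7.
Cmaj: root C up a perfect fourth → F, giving Fmaj.
Bmin7: root B up a perfect fourth → E, giving Emin7.
Am6: root A up a perfect fourth → D, giving Dm6.
D#min7: root D# up a perfect fourth → G#, giving G#min7.
D#min: root D# up a perfect fourth → G#, giving G#min.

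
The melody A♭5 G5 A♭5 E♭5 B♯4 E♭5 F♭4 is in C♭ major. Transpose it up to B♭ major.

From C♭ up to B♭ is a major seventh; apply that to each pitch.
Ab5 gives G6
G5 gives F#6
Ab5 gives G6
Eb5 gives D6
B#4 gives A##5
Eb5 gives D6
Fb4 gives Eb5

G6 F#6 G6 D6 A##5 D6 Eb5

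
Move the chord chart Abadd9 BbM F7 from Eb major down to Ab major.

Dbadd9 EbM Bb7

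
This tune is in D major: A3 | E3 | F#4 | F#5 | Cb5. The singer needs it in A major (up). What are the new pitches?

E4 B3 C#5 C#6 Gb5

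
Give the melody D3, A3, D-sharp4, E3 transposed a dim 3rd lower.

B#2 F##3 B##3 C##3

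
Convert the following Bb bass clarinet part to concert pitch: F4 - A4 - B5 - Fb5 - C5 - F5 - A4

Eb3 G3 A4 Ebb4 Bb3 Eb4 G3

The Bb bass clarinet sounds a major ninth below written, so transpose each written note down a major ninth.
F4 → Eb3
A4 → G3
B5 → A4
Fb5 → Ebb4
C5 → Bb3
F5 → Eb4
A4 → G3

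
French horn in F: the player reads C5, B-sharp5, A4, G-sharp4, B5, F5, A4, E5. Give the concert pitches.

F4 E#5 D4 C#4 E5 Bb4 D4 A4

Written C4 on the French horn in F sounds as F3, a perfect fifth lower; apply that shift to every note.
C5 → F4
B#5 → E#5
A4 → D4
G#4 → C#4
B5 → E5
F5 → Bb4
A4 → D4
E5 → A4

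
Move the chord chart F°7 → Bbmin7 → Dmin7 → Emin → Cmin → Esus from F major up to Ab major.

Ab°7 Dbmin7 Fmin7 Gmin Ebmin Gsus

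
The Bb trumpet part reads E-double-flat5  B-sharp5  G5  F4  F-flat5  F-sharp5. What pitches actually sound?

Written C4 on the Bb trumpet sounds as Bb3, a major second lower; apply that shift to every note.
Ebb5 becomes Dbb5
B#5 becomes A#5
G5 becomes F5
F4 becomes Eb4
Fb5 becomes Ebb5
F#5 becomes E5

Dbb5 A#5 F5 Eb4 Ebb5 E5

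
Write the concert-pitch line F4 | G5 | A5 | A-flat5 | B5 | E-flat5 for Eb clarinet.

D4 E5 F#5 F5 G#5 C5

The Eb clarinet sounds a minor third above written, so the written part must be a minor third below concert — transpose each note down.
F4 to D4
G5 to E5
A5 to F#5
Ab5 to F5
B5 to G#5
Eb5 to C5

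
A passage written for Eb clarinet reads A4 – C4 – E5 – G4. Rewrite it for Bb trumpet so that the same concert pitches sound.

D5 F4 A5 C5

First find concert pitch: the Eb clarinet sounds a minor third above written, so A4 C4 E5 G4 sounds C5 Eb4 G5 Bb4.
Then write for Bb trumpet: it sounds a major second below written, so the part must be a major second above concert.
C5 → D5
Eb4 → F4
G5 → A5
Bb4 → C5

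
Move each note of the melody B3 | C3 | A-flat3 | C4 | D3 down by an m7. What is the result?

A minor seventh down from B3 gives C#3.
A minor seventh down from C3 gives D2.
A minor seventh down from Ab3 gives Bb2.
C4: a seventh down reaches D, and 10 semitones makes it D3.
D3: a seventh down reaches E, and 10 semitones makes it E2.

C#3 D2 Bb2 D3 E2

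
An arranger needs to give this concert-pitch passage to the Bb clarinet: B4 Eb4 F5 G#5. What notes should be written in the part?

The Bb clarinet sounds a major second below written, so the written part must be a major second above concert — transpose each note up.
B4 -> C#5
Eb4 -> F4
F5 -> G5
G#5 -> A#5

C#5 F4 G5 A#5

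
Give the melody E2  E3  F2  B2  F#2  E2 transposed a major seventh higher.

A major seventh up from E2 gives D#3.
E3: a seventh up reaches D, and 11 semitones makes it D#4.
F2 up a major seventh is E3.
A major seventh up from B2 gives A#3.
A major seventh up from F#2 gives E#3.
A major seventh up from E2 gives D#3.

D#3 D#4 E3 A#3 E#3 D#3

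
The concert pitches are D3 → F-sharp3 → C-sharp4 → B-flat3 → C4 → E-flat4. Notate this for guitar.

D4 F#4 C#5 Bb4 C5 Eb5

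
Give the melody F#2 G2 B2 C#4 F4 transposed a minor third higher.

A2 Bb2 D3 E4 Ab4

A minor third up from F#2 gives A2.
G2: a third up reaches B, and 3 semitones makes it Bb2.
B2 up a minor third is D3.
C#4 up a minor third is E4.
A minor third up from F4 gives Ab4.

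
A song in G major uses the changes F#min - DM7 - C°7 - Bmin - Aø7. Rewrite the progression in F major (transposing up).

G major up to F major is a minor seventh; each chord root moves by that interval while the quality stays the same.
F#min: root F# up a minor seventh → E, giving Emin.
DM7: root D up a minor seventh → C, giving CM7.
C°7: root C up a minor seventh → Bb, giving Bb°7.
Bmin: root B up a minor seventh → A, giving Amin.
Aø7: root A up a minor seventh → G, giving Gø7.

Emin CM7 Bb°7 Amin Gø7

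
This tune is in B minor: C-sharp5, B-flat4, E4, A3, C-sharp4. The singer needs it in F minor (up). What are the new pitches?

B minor to F minor up is a diminished fifth, so every note moves up by that interval.
C#5 gives G5
Bb4 gives Fb5
E4 gives Bb4
A3 gives Eb4
C#4 gives G4

G5 Fb5 Bb4 Eb4 G4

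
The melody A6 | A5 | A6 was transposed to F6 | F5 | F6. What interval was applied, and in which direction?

down a major third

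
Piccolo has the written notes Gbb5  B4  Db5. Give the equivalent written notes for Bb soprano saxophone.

First find concert pitch: the piccolo sounds a perfect octave above written, so Gbb5 B4 Db5 sounds Gbb6 B5 Db6.
Then write for Bb soprano saxophone: it sounds a major second below written, so the part must be a major second above concert.
Gbb6 → Abb6
B5 → C#6
Db6 → Eb6

Abb6 C#6 Eb6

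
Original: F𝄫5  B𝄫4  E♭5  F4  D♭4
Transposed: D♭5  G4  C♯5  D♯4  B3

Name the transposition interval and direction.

Take the first pair: Fbb5 → Db5. F to D spans 3 letter names, so the interval is some kind of third.
Db5 to Fbb5 is 2 semitones, which makes it a diminished third; the second version is lower, so the direction is down.
Checking another pair — Db4 → B3 — gives the same interval.

down a diminished third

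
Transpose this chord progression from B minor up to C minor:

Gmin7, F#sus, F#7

Abmin7 Gsus G7

B minor up to C minor is a minor second; each chord root moves by that interval while the quality stays the same.
Gmin7: root G up a minor second → Ab, giving Abmin7.
F#sus: root F# up a minor second → G, giving Gsus.
F#7: root F# up a minor second → G, giving G7.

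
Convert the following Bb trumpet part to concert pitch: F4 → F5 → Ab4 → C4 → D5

The Bb trumpet sounds a major second below written, so transpose each written note down a major second.
F4 gives Eb4
F5 gives Eb5
Ab4 gives Gb4
C4 gives Bb3
D5 gives C5

Eb4 Eb5 Gb4 Bb3 C5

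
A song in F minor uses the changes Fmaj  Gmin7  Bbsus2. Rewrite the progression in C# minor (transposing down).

C#maj D#min7 F#sus2

F minor down to C# minor is a diminished fourth; each chord root moves by that interval while the quality stays the same.
Fmaj: root F down a diminished fourth → C#, giving C#maj.
Gmin7: root G down a diminished fourth → D#, giving D#min7.
Bbsus2: root Bb down a diminished fourth → F#, giving F#sus2.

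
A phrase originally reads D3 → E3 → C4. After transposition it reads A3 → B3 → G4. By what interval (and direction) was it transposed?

up a perfect fifth

Take the first pair: D3 → A3. D to A spans 5 letter names, so the interval is some kind of fifth.
D3 to A3 is 7 semitones, which makes it a perfect fifth; the second version is higher, so the direction is up.
Checking another pair — C4 → G4 — gives the same interval.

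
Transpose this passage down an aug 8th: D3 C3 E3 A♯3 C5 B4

An augmented octave down from D3 gives Db2.
C3 down an augmented octave is Cb2.
E3: an octave down reaches E, and 13 semitones makes it Eb2.
A#3 down an augmented octave is A2.
An augmented octave down from C5 gives Cb4.
An augmented octave down from B4 gives Bb3.

Db2 Cb2 Eb2 A2 Cb4 Bb3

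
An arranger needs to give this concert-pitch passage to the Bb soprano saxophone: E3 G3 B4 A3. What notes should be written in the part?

The Bb soprano saxophone sounds a major second below written, so the written part must be a major second above concert — transpose each note up.
E3 to F#3
G3 to A3
B4 to C#5
A3 to B3

F#3 A3 C#5 B3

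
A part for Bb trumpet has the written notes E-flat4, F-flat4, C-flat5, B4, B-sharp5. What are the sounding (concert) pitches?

Db4 Ebb4 Bbb4 A4 A#5

Written C4 on the Bb trumpet sounds as Bb3, a major second lower; apply that shift to every note.
Eb4 -> Db4
Fb4 -> Ebb4
Cb5 -> Bbb4
B4 -> A4
B#5 -> A#5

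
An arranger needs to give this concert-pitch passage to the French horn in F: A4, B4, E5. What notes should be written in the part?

Written C4 sounds as F3 on the French horn in F, so concert pitches are written a perfect fifth up.
A4 -> E5
B4 -> F#5
E5 -> B5

E5 F#5 B5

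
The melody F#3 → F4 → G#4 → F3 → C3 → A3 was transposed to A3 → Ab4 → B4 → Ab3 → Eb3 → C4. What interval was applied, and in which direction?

up a minor third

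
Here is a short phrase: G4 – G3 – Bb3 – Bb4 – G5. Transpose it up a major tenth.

B5 B4 D5 D6 B6

G4 → B5
G3 → B4
Bb3 → D5
Bb4 → D6
G5 → B6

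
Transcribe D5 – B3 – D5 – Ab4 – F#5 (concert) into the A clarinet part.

F5 D4 F5 Cb5 A5

The A clarinet sounds a minor third below written, so the written part must be a minor third above concert — transpose each note up.
D5 becomes F5
B3 becomes D4
D5 becomes F5
Ab4 becomes Cb5
F#5 becomes A5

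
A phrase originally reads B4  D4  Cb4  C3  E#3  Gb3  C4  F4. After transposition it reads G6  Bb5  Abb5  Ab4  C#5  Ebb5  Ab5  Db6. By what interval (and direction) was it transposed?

From B4 to G6 is 13 letter names — a thirteenth of some quality.
B4 to G6 is 20 semitones, which makes it a minor thirteenth; the second version is higher, so the direction is up.
Checking another pair — F4 → Db6 — gives the same interval.

up a minor thirteenth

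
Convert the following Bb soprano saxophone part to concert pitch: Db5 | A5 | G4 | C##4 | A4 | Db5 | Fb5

Written C4 on the Bb soprano saxophone sounds as Bb3, a major second lower; apply that shift to every note.
Db5 becomes Cb5
A5 becomes G5
G4 becomes F4
C##4 becomes B#3
A4 becomes G4
Db5 becomes Cb5
Fb5 becomes Ebb5

Cb5 G5 F4 B#3 G4 Cb5 Ebb5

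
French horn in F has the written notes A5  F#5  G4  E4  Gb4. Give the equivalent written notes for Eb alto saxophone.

First find concert pitch: the French horn in F sounds a perfect fifth below written, so A5 F#5 G4 E4 Gb4 sounds D5 B4 C4 A3 Cb4.
Then write for Eb alto saxophone: it sounds a major sixth below written, so the part must be a major sixth above concert.
D5 → B5
B4 → G#5
C4 → A4
A3 → F#4
Cb4 → Ab4

B5 G#5 A4 F#4 Ab4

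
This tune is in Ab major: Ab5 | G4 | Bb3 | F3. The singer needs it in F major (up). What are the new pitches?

F6 E5 G4 D4

From Ab up to F is a major sixth; apply that to each pitch.
Ab5 gives F6
G4 gives E5
Bb3 gives G4
F3 gives D4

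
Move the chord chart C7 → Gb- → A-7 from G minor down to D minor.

G7 Db- E-7

G minor down to D minor is a perfect fourth; each chord root moves by that interval while the quality stays the same.
C7: root C down a perfect fourth → G, giving G7.
Gb-: root Gb down a perfect fourth → Db, giving Db-.
A-7: root A down a perfect fourth → E, giving E-7.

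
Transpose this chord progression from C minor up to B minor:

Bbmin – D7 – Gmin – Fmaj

Amin C#7 F#min Emaj

C minor up to B minor is a major seventh; each chord root moves by that interval while the quality stays the same.
Bbmin: root Bb up a major seventh → A, giving Amin.
D7: root D up a major seventh → C#, giving C#7.
Gmin: root G up a major seventh → F#, giving F#min.
Fmaj: root F up a major seventh → E, giving Emaj.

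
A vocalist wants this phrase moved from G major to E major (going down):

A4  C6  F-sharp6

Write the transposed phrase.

F#4 A5 D#6

From G down to E is a minor third; apply that to each pitch.
A4 -> F#4
C6 -> A5
F#6 -> D#6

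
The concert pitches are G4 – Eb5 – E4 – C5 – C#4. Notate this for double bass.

G5 Eb6 E5 C6 C#5

Written C4 sounds as C3 on the double bass, so concert pitches are written a perfect octave up.
G4 → G5
Eb5 → Eb6
E4 → E5
C5 → C6
C#4 → C#5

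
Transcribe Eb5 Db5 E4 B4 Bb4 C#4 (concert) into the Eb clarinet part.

C5 Bb4 C#4 G#4 G4 A#3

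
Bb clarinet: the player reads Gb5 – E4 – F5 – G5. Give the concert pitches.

Fb5 D4 Eb5 F5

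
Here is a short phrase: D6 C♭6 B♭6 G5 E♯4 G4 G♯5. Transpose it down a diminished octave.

D#5 C5 B5 G#4 E##3 G#3 G##4

D6 -> D#5
Cb6 -> C5
Bb6 -> B5
G5 -> G#4
E#4 -> E##3
G4 -> G#3
G#5 -> G##4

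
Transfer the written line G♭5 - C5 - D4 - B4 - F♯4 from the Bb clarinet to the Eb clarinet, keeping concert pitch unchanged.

First find concert pitch: the Bb clarinet sounds a major second below written, so G♭5 C5 D4 B4 F♯4 sounds Fb5 Bb4 C4 A4 E4.
Then write for Eb clarinet: it sounds a minor third above written, so the part must be a minor third below concert.
Fb5 → Db5
Bb4 → G4
C4 → A3
A4 → F#4
E4 → C#4

Db5 G4 A3 F#4 C#4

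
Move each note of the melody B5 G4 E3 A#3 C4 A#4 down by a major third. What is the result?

B5: a third down reaches G, and 4 semitones makes it G5.
A major third down from G4 gives Eb4.
A major third down from E3 gives C3.
A#3 down a major third is F#3.
C4: a third down reaches A, and 4 semitones makes it Ab3.
A#4 down a major third is F#4.

G5 Eb4 C3 F#3 Ab3 F#4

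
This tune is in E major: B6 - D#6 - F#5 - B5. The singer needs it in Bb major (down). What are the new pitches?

From E down to Bb is an augmented fourth; apply that to each pitch.
B6 becomes F6
D#6 becomes A5
F#5 becomes C5
B5 becomes F5

F6 A5 C5 F5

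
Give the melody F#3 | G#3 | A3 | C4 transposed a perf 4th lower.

F#3 becomes C#3
G#3 becomes D#3
A3 becomes E3
C4 becomes G3

C#3 D#3 E3 G3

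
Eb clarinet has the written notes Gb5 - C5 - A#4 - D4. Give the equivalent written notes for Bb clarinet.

First find concert pitch: the Eb clarinet sounds a minor third above written, so Gb5 C5 A#4 D4 sounds Bbb5 Eb5 C#5 F4.
Then write for Bb clarinet: it sounds a major second below written, so the part must be a major second above concert.
Bbb5 → Cb6
Eb5 → F5
C#5 → D#5
F4 → G4

Cb6 F5 D#5 G4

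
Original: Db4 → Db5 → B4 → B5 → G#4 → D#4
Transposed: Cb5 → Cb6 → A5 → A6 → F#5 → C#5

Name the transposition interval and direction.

Take the first pair: Db4 → Cb5. D to C spans 7 letter names, so the interval is some kind of seventh.
Db4 to Cb5 is 10 semitones, which makes it a minor seventh; the second version is higher, so the direction is up.
Checking another pair — D#4 → C#5 — gives the same interval.

up a minor seventh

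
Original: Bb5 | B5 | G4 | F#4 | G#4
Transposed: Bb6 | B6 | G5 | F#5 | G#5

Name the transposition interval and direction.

up a perfect octave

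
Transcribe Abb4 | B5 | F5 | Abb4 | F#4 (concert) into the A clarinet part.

Cbb5 D6 Ab5 Cbb5 A4

Written C4 sounds as A3 on the A clarinet, so concert pitches are written a minor third up.
Abb4 becomes Cbb5
B5 becomes D6
F5 becomes Ab5
Abb4 becomes Cbb5
F#4 becomes A4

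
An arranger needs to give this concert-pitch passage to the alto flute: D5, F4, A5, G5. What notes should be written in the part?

G5 Bb4 D6 C6

Written C4 sounds as G3 on the alto flute, so concert pitches are written a perfect fourth up.
D5 to G5
F4 to Bb4
A5 to D6
G5 to C6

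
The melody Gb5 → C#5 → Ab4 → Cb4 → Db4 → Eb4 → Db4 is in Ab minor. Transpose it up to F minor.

Eb6 A#5 F5 Ab4 Bb4 C5 Bb4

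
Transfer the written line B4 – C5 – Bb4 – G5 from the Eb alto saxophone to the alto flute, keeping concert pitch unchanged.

G4 Ab4 Gb4 Eb5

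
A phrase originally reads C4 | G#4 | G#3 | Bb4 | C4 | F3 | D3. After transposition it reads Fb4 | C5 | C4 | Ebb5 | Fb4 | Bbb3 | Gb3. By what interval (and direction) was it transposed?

Take the first pair: C4 → Fb4. C to F spans 4 letter names, so the interval is some kind of fourth.
C4 to Fb4 is 4 semitones, which makes it a diminished fourth; the second version is higher, so the direction is up.
Checking another pair — D3 → Gb3 — gives the same interval.

up a diminished fourth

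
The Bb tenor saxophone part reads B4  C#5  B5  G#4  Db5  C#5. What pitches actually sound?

Written C4 on the Bb tenor saxophone sounds as Bb2, a major ninth lower; apply that shift to every note.
B4 gives A3
C#5 gives B3
B5 gives A4
G#4 gives F#3
Db5 gives Cb4
C#5 gives B3

A3 B3 A4 F#3 Cb4 B3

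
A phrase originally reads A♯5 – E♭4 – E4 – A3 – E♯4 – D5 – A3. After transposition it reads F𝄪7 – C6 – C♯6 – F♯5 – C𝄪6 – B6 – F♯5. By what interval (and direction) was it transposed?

up a major thirteenth

Take the first pair: A#5 → F##7. A to F spans 13 letter names, so the interval is some kind of thirteenth.
A#5 to F##7 is 21 semitones, which makes it a major thirteenth; the second version is higher, so the direction is up.
Checking another pair — A3 → F#5 — gives the same interval.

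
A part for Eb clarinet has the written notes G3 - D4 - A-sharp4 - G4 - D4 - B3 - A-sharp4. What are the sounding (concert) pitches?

Bb3 F4 C#5 Bb4 F4 D4 C#5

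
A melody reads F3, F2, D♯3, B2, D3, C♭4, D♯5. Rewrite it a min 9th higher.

F3 up a minor ninth is Gb4.
F2: a ninth up reaches G, and 13 semitones makes it Gb3.
A minor ninth up from D#3 gives E4.
B2 up a minor ninth is C4.
D3: a ninth up reaches E, and 13 semitones makes it Eb4.
Cb4: a ninth up reaches D, and 13 semitones makes it Dbb5.
D#5: a ninth up reaches E, and 13 semitones makes it E6.

Gb4 Gb3 E4 C4 Eb4 Dbb5 E6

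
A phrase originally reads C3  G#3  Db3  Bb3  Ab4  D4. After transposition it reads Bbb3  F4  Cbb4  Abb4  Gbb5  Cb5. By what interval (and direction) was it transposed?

up a diminished seventh

Take the first pair: C3 → Bbb3. C to B spans 7 letter names, so the interval is some kind of seventh.
C3 to Bbb3 is 9 semitones, which makes it a diminished seventh; the second version is higher, so the direction is up.
Checking another pair — D4 → Cb5 — gives the same interval.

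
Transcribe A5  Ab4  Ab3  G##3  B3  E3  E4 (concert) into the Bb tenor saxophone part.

B6 Bb5 Bb4 A##4 C#5 F#4 F#5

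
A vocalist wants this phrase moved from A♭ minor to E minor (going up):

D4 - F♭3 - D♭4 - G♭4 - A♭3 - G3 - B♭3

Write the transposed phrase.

A#4 C4 A4 D5 E4 D#4 F#4

From A♭ up to E is an augmented fifth; apply that to each pitch.
D4 -> A#4
Fb3 -> C4
Db4 -> A4
Gb4 -> D5
Ab3 -> E4
G3 -> D#4
Bb3 -> F#4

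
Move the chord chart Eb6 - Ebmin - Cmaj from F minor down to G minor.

F minor down to G minor is a minor seventh; each chord root moves by that interval while the quality stays the same.
Eb6: root Eb down a minor seventh → F, giving F6.
Ebmin: root Eb down a minor seventh → F, giving Fmin.
Cmaj: root C down a minor seventh → D, giving Dmaj.

F6 Fmin Dmaj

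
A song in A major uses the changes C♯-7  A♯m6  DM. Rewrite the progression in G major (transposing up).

B-7 G#m6 CM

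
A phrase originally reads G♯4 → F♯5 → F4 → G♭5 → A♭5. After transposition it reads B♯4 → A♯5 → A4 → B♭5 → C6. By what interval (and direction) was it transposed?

Take the first pair: G#4 → B#4. G to B spans 3 letter names, so the interval is some kind of third.
G#4 to B#4 is 4 semitones, which makes it a major third; the second version is higher, so the direction is up.
Checking another pair — Ab5 → C6 — gives the same interval.

up a major third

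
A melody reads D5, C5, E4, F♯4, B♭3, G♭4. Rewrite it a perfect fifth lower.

G4 F4 A3 B3 Eb3 Cb4

D5 to G4
C5 to F4
E4 to A3
F#4 to B3
Bb3 to Eb3
Gb4 to Cb4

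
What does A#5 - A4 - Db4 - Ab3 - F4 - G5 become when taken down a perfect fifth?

D#5 D4 Gb3 Db3 Bb3 C5

A#5 → D#5
A4 → D4
Db4 → Gb3
Ab3 → Db3
F4 → Bb3
G5 → C5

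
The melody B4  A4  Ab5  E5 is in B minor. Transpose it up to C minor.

C5 Bb4 Bbb5 F5

From B up to C is a minor second; apply that to each pitch.
B4 to C5
A4 to Bb4
Ab5 to Bbb5
E5 to F5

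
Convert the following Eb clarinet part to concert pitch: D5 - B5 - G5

F5 D6 Bb5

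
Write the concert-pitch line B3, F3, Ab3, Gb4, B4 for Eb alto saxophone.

G#4 D4 F4 Eb5 G#5

Written C4 sounds as Eb3 on the Eb alto saxophone, so concert pitches are written a major sixth up.
B3 gives G#4
F3 gives D4
Ab3 gives F4
Gb4 gives Eb5
B4 gives G#5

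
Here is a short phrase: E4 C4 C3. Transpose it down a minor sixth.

E4 down a minor sixth is G#3.
C4: a sixth down reaches E, and 8 semitones makes it E3.
A minor sixth down from C3 gives E2.

G#3 E3 E2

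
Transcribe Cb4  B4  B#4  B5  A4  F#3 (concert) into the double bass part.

The double bass sounds a perfect octave below written, so the written part must be a perfect octave above concert — transpose each note up.
Cb4 gives Cb5
B4 gives B5
B#4 gives B#5
B5 gives B6
A4 gives A5
F#3 gives F#4

Cb5 B5 B#5 B6 A5 F#4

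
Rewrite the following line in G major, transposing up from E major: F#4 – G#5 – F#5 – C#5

A4 B5 A5 E5

E major to G major up is a minor third, so every note moves up by that interval.
F#4 gives A4
G#5 gives B5
F#5 gives A5
C#5 gives E5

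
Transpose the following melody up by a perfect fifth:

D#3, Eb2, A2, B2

D#3 becomes A#3
Eb2 becomes Bb2
A2 becomes E3
B2 becomes F#3

A#3 Bb2 E3 F#3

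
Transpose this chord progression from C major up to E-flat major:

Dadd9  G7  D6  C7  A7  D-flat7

Fadd9 Bb7 F6 Eb7 C7 Fb7

C major up to E-flat major is a minor third; each chord root moves by that interval while the quality stays the same.
Dadd9: root D up a minor third → F, giving Fadd9.
G7: root G up a minor third → Bb, giving Bb7.
D6: root D up a minor third → F, giving F6.
C7: root C up a minor third → Eb, giving Eb7.
A7: root A up a minor third → C, giving C7.
D-flat7: root D-flat up a minor third → Fb, giving Fb7.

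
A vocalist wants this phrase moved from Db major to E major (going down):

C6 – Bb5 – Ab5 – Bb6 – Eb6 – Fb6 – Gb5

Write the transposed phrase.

From Db down to E is a diminished seventh; apply that to each pitch.
C6 gives D#5
Bb5 gives C#5
Ab5 gives B4
Bb6 gives C#6
Eb6 gives F#5
Fb6 gives G5
Gb5 gives A4

D#5 C#5 B4 C#6 F#5 G5 A4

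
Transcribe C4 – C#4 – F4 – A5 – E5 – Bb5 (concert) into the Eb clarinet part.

A3 A#3 D4 F#5 C#5 G5

Written C4 sounds as Eb4 on the Eb clarinet, so concert pitches are written a minor third down.
C4 gives A3
C#4 gives A#3
F4 gives D4
A5 gives F#5
E5 gives C#5
Bb5 gives G5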